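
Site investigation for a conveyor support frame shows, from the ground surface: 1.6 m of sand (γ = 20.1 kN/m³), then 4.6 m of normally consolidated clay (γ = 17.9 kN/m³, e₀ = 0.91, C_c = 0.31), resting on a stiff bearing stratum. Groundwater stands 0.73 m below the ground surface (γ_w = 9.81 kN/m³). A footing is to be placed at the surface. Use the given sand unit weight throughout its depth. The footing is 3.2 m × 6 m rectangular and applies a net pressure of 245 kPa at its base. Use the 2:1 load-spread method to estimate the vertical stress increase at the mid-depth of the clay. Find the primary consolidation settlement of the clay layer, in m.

S_c ≈ 0.308 m

Mid-depth of clay below the ground surface: z = 1.6 + 4.6/2 = 3.9 m.
Total vertical stress at mid-clay: σ_v = 20.1×1.6 + 17.9×2.3 = 73.33 kPa.
Pore pressure: u = 9.81×(3.9 − 0.73) = 31.098 kPa.
Initial effective stress: σ'_0 = σ_v − u = 73.33 − 31.098 = 42.232 kPa.
Stress increase at mid-clay by the 2:1 spreading method:
Δσ = qBL/((B+z)(L+z)) = 245×3.2×6/((3.2+3.9)(6+3.9)) = 66.923 kPa
Final effective stress: σ'_f = σ'_0 + Δσ = 42.232 + 66.923 = 109.16 kPa.
Normally consolidated clay, so the full stress increment lies on the virgin compression line:
S_c = C_c·H/(1+e₀)·log₁₀(σ'_f/σ'_0) = 0.31×4.6/(1+0.91)×log₁₀(109.16/42.232)
    = 0.7466 × 0.41242 = 0.3079 m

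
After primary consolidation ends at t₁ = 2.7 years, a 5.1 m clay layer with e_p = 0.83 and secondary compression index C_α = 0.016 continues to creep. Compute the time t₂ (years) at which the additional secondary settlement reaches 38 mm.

t₂ ≈ 19.2 years

S_s = C_α·H/(1+e_p)·log₁₀(t₂/t₁) ⇒ log₁₀(t₂/t₁) = S_s·(1+e_p)/(C_α·H).
log₁₀(t₂/t₁) = 0.038 × (1+0.83) / (0.016×5.1) = 0.8522
t₂ = t₁ × 10^0.8522 = 2.7 × 7.116 = 19.21 years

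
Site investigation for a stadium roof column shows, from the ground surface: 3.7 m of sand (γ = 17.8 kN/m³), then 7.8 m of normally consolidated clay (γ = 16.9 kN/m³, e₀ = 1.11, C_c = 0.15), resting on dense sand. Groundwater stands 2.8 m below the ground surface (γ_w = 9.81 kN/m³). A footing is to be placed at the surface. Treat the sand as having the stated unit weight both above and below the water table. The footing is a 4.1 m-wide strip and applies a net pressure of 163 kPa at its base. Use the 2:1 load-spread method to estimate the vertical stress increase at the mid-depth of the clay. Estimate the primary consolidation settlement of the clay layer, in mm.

S_c ≈ 124 mm

Mid-depth of clay below the ground surface: z = 3.7 + 7.8/2 = 7.6 m.
Total vertical stress at mid-clay: σ_v = 17.8×3.7 + 16.9×3.9 = 131.77 kPa.
Pore pressure: u = 9.81×(7.6 − 2.8) = 47.088 kPa.
Initial effective stress: σ'_0 = σ_v − u = 131.77 − 47.088 = 84.682 kPa.
Stress increase at mid-clay by the 2:1 spreading method:
Δσ = qB/(B+z) = 163×4.1/(4.1+7.6) = 57.12 kPa
Final effective stress: σ'_f = σ'_0 + Δσ = 84.682 + 57.12 = 141.8 kPa.
Normally consolidated clay, so the full stress increment lies on the virgin compression line:
S_c = C_c·H/(1+e₀)·log₁₀(σ'_f/σ'_0) = 0.15×7.8/(1+1.11)×log₁₀(141.8/84.682)
    = 0.5545 × 0.22389 = 0.1241 m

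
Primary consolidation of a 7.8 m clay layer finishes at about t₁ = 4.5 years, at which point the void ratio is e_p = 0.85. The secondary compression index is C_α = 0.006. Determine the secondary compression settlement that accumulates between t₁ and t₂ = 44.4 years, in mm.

Secondary compression: S_s = C_α·H/(1+e_p)·log₁₀(t₂/t₁)
S_s = 0.006×7.8/(1+0.85)×log₁₀(44.4/4.5)
    = 0.0253 × 0.9942 = 0.02515 m

S_s ≈ 25.1 mm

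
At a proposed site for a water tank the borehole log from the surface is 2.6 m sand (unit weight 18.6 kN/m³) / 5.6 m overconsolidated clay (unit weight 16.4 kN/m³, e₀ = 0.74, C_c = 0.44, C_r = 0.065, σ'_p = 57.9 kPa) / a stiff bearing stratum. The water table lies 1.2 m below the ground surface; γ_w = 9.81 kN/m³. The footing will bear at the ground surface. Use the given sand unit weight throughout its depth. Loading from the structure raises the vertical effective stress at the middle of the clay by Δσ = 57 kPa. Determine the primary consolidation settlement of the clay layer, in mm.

Mid-depth of clay below the ground surface: z = 2.6 + 5.6/2 = 5.4 m.
Total vertical stress at mid-clay: σ_v = 18.6×2.6 + 16.4×2.8 = 94.28 kPa.
Pore pressure: u = 9.81×(5.4 − 1.2) = 41.202 kPa.
Initial effective stress: σ'_0 = σ_v − u = 94.28 − 41.202 = 53.078 kPa.
Final effective stress: σ'_f = 53.078 + 57 = 110.08 kPa.
σ'_f = 110.08 > σ'_p = 57.9 kPa, so the stress path crosses the preconsolidation pressure — recompression up to σ'_p, then virgin compression beyond:
S_c = H/(1+e₀)·[C_r·log₁₀(σ'_p/σ'_0) + C_c·log₁₀(σ'_f/σ'_p)]
    = 5.6/1.74 × [0.065×log₁₀(57.9/53.078) + 0.44×log₁₀(110.08/57.9)]
    = 3.2184 × [0.0024547 + 0.12277] = 0.403 m

S_c ≈ 403 mm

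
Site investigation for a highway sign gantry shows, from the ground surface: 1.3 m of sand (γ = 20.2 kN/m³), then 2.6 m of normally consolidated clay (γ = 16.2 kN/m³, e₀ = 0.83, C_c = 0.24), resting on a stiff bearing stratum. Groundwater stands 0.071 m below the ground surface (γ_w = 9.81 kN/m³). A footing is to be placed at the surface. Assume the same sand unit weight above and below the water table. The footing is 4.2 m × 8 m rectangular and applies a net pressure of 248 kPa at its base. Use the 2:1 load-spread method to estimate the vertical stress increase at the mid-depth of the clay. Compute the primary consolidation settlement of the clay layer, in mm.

S_c ≈ 269 mm

Mid-depth of clay below the ground surface: z = 1.3 + 2.6/2 = 2.6 m.
Total vertical stress at mid-clay: σ_v = 20.2×1.3 + 16.2×1.3 = 47.32 kPa.
Pore pressure: u = 9.81×(2.6 − 0.071) = 24.809 kPa.
Initial effective stress: σ'_0 = σ_v − u = 47.32 − 24.809 = 22.511 kPa.
Stress increase at mid-clay by the 2:1 spreading method:
Δσ = qBL/((B+z)(L+z)) = 248×4.2×8/((4.2+2.6)(8+2.6)) = 115.6 kPa
Final effective stress: σ'_f = σ'_0 + Δσ = 22.511 + 115.6 = 138.11 kPa.
Normally consolidated clay, so the full stress increment lies on the virgin compression line:
S_c = C_c·H/(1+e₀)·log₁₀(σ'_f/σ'_0) = 0.24×2.6/(1+0.83)×log₁₀(138.11/22.511)
    = 0.34098 × 0.78783 = 0.2686 m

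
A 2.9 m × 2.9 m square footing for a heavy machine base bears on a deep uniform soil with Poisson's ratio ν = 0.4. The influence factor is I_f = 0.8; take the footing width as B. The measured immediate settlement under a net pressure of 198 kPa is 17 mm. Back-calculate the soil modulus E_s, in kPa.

S_e = q·B·(1−ν²)/E_s · I_f  ⇒  E_s = q·B·(1−ν²)·I_f / S_e.
E_s = 198 × 2.9 × 0.84 × 0.8 / 0.017 = 22700 kPa

E_s ≈ 22700 kPa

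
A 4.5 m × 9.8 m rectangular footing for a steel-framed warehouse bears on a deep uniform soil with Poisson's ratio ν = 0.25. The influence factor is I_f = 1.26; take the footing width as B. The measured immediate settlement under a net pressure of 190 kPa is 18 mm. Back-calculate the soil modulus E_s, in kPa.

E_s ≈ 56100 kPa

S_e = q·B·(1−ν²)/E_s · I_f  ⇒  E_s = q·B·(1−ν²)·I_f / S_e.
E_s = 190 × 4.5 × 0.9375 × 1.26 / 0.018 = 56110 kPa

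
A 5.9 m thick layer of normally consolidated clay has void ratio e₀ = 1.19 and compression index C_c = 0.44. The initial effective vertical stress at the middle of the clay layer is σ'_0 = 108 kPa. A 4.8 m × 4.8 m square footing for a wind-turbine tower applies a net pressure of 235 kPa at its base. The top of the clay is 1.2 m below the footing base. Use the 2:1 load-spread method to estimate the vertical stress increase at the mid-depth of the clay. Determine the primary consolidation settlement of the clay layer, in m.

Mid-depth of clay below the footing base: z = 1.2 + 5.9/2 = 4.15 m.
Stress increase at mid-clay by the 2:1 spreading method:
Δσ = qBL/((B+z)(L+z)) = 235×4.8×4.8/((4.8+4.15)(4.8+4.15)) = 67.593 kPa
Final effective stress: σ'_f = σ'_0 + Δσ = 108 + 67.593 = 175.59 kPa.
Normally consolidated clay, so the full stress increment lies on the virgin compression line:
S_c = C_c·H/(1+e₀)·log₁₀(σ'_f/σ'_0) = 0.44×5.9/(1+1.19)×log₁₀(175.59/108)
    = 1.1854 × 0.21108 = 0.2502 m

S_c ≈ 0.25 m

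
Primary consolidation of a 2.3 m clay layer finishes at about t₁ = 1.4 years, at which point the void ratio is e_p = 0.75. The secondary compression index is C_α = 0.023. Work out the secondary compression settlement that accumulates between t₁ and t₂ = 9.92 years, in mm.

S_s ≈ 25.7 mm

Secondary compression: S_s = C_α·H/(1+e_p)·log₁₀(t₂/t₁)
S_s = 0.023×2.3/(1+0.75)×log₁₀(9.92/1.4)
    = 0.03023 × 0.8504 = 0.02571 m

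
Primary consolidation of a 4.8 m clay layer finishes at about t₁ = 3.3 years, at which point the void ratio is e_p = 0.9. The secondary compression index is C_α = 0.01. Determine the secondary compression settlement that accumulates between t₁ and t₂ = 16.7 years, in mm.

S_s ≈ 17.8 mm

Secondary compression: S_s = C_α·H/(1+e_p)·log₁₀(t₂/t₁)
S_s = 0.01×4.8/(1+0.9)×log₁₀(16.7/3.3)
    = 0.02526 × 0.7042 = 0.01779 m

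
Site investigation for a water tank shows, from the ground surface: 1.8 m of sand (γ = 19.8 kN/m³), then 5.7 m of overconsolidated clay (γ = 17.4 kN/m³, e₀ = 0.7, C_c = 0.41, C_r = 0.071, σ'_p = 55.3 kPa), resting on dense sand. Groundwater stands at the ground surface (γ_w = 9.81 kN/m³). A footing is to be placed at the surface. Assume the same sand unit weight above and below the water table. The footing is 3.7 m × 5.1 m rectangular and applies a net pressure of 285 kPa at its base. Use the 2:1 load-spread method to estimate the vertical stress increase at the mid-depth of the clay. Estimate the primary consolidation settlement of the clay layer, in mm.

S_c ≈ 421 mm

Mid-depth of clay below the ground surface: z = 1.8 + 5.7/2 = 4.65 m.
Total vertical stress at mid-clay: σ_v = 19.8×1.8 + 17.4×2.85 = 85.23 kPa.
Pore pressure: u = 9.81×(4.65 − 0) = 45.617 kPa.
Initial effective stress: σ'_0 = σ_v − u = 85.23 − 45.617 = 39.613 kPa.
Stress increase at mid-clay by the 2:1 spreading method:
Δσ = qBL/((B+z)(L+z)) = 285×3.7×5.1/((3.7+4.65)(5.1+4.65)) = 66.058 kPa
Final effective stress: σ'_f = 39.613 + 66.058 = 105.67 kPa.
σ'_f = 105.67 > σ'_p = 55.3 kPa, so the stress path crosses the preconsolidation pressure — recompression up to σ'_p, then virgin compression beyond:
S_c = H/(1+e₀)·[C_r·log₁₀(σ'_p/σ'_0) + C_c·log₁₀(σ'_f/σ'_p)]
    = 5.7/1.7 × [0.071×log₁₀(55.3/39.613) + 0.41×log₁₀(105.67/55.3)]
    = 3.3529 × [0.010287 + 0.1153] = 0.4211 m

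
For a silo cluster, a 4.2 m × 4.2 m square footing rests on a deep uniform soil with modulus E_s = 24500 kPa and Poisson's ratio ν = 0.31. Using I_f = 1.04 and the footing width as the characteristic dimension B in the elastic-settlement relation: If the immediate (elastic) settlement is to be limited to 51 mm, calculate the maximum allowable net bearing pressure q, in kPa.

q ≈ 316 kPa

S_e = q·B·(1−ν²)/E_s · I_f  ⇒  q = S_e·E_s / (B·(1−ν²)·I_f).
q = 0.051 × 24500 / (4.2 × 0.9039 × 1.04) = 316.5 kPa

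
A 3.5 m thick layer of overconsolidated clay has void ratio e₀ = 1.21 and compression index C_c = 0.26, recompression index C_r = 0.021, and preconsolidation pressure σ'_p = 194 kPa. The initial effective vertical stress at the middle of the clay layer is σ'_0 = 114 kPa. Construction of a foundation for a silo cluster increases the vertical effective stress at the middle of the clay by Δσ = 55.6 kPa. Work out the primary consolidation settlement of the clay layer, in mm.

S_c ≈ 5.74 mm

Final effective stress: σ'_f = 114 + 55.6 = 169.6 kPa.
σ'_f = 169.6 ≤ σ'_p = 194 kPa, so the clay remains overconsolidated and only the recompression index applies:
S_c = C_r·H/(1+e₀)·log₁₀(σ'_f/σ'_0) = 0.021×3.5/2.21×log₁₀(169.6/114)
    = 0.033258 × 0.17252 = 0.005738 m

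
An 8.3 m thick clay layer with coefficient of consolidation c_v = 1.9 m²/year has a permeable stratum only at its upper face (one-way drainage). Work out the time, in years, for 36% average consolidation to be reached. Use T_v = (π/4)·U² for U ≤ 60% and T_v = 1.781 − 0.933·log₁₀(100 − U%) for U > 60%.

Drainage path length: H_d = H = 8.3 m (single drainage).
U ≤ 60%: T_v = (π/4)·U² = (π/4)×0.36² = 0.10179.
t = T_v·H_d²/c_v = 0.10179×8.3²/1.9 = 3.691 years.

t ≈ 3.69 years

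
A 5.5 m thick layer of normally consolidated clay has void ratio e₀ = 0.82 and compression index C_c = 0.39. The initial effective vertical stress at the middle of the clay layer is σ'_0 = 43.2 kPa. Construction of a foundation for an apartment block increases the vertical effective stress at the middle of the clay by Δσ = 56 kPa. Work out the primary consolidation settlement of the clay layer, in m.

S_c ≈ 0.426 m

Final effective stress: σ'_f = σ'_0 + Δσ = 43.2 + 56 = 99.2 kPa.
Normally consolidated clay, so the full stress increment lies on the virgin compression line:
S_c = C_c·H/(1+e₀)·log₁₀(σ'_f/σ'_0) = 0.39×5.5/(1+0.82)×log₁₀(99.2/43.2)
    = 1.1786 × 0.36103 = 0.4255 m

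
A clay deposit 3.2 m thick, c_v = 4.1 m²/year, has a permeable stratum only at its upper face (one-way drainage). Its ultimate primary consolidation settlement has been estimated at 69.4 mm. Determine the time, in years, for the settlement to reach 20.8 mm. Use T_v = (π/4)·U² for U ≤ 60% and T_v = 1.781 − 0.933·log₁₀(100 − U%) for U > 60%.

Drainage path length: H_d = H = 3.2 m (single drainage).
U = S(t)/S_ult = 20.8/69.4 = 0.2997.
U ≤ 60%: T_v = (π/4)·U² = (π/4)×0.29971² = 0.07055.
t = T_v·H_d²/c_v = 0.07055×3.2²/4.1 = 0.1762 years.

t ≈ 0.176 years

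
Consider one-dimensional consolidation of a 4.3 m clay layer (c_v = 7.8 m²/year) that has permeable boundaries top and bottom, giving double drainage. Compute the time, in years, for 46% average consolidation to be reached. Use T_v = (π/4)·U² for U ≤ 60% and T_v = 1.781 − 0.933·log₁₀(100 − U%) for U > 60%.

t ≈ 0.0985 years

Drainage path length: H_d = H/2 = 2.15 m (double drainage).
U ≤ 60%: T_v = (π/4)·U² = (π/4)×0.46² = 0.16619.
t = T_v·H_d²/c_v = 0.16619×2.15²/7.8 = 0.09849 years.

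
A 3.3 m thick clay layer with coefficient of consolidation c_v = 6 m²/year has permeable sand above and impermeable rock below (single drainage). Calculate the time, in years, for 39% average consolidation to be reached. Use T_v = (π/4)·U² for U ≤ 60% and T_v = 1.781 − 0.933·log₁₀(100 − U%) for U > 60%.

Drainage path length: H_d = H = 3.3 m (single drainage).
U ≤ 60%: T_v = (π/4)·U² = (π/4)×0.39² = 0.11946.
t = T_v·H_d²/c_v = 0.11946×3.3²/6 = 0.2168 years.

t ≈ 0.217 years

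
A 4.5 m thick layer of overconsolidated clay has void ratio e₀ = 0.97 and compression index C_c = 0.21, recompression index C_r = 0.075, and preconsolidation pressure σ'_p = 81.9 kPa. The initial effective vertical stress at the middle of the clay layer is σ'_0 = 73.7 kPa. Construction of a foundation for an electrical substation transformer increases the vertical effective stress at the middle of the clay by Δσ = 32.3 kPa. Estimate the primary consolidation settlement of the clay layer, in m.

S_c ≈ 0.0616 m

Final effective stress: σ'_f = 73.7 + 32.3 = 106 kPa.
σ'_f = 106 > σ'_p = 81.9 kPa, so the stress path crosses the preconsolidation pressure — recompression up to σ'_p, then virgin compression beyond:
S_c = H/(1+e₀)·[C_r·log₁₀(σ'_p/σ'_0) + C_c·log₁₀(σ'_f/σ'_p)]
    = 4.5/1.97 × [0.075×log₁₀(81.9/73.7) + 0.21×log₁₀(106/81.9)]
    = 2.2843 × [0.0034362 + 0.023525] = 0.06159 m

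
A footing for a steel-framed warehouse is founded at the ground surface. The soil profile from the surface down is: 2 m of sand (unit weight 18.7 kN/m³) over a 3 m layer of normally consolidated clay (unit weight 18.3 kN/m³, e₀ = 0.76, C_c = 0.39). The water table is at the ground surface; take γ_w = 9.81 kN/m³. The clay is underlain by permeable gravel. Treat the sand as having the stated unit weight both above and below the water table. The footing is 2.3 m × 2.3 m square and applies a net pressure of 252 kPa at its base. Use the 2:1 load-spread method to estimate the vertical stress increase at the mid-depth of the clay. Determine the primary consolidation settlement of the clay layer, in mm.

Mid-depth of clay below the ground surface: z = 2 + 3/2 = 3.5 m.
Total vertical stress at mid-clay: σ_v = 18.7×2 + 18.3×1.5 = 64.85 kPa.
Pore pressure: u = 9.81×(3.5 − 0) = 34.335 kPa.
Initial effective stress: σ'_0 = σ_v − u = 64.85 − 34.335 = 30.515 kPa.
Stress increase at mid-clay by the 2:1 spreading method:
Δσ = qBL/((B+z)(L+z)) = 252×2.3×2.3/((2.3+3.5)(2.3+3.5)) = 39.628 kPa
Final effective stress: σ'_f = σ'_0 + Δσ = 30.515 + 39.628 = 70.143 kPa.
Normally consolidated clay, so the full stress increment lies on the virgin compression line:
S_c = C_c·H/(1+e₀)·log₁₀(σ'_f/σ'_0) = 0.39×3/(1+0.76)×log₁₀(70.143/30.515)
    = 0.66477 × 0.36147 = 0.2403 m

S_c ≈ 240 mm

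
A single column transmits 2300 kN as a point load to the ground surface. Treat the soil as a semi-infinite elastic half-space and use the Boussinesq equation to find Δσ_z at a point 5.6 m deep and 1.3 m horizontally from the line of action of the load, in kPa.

Boussinesq vertical stress below a point load on an elastic half-space:
Δσ_z = 3P/(2πz²) · [1 + (r/z)²]^(−5/2)
r/z = 1.3/5.6 = 0.23214; [1+(r/z)²]^(−5/2) = 0.87702.
Δσ_z = 3×2300/(2π×5.6²) × 0.87702 = 35.018 × 0.87702 = 30.71 kPa

Δσ_z ≈ 30.7 kPa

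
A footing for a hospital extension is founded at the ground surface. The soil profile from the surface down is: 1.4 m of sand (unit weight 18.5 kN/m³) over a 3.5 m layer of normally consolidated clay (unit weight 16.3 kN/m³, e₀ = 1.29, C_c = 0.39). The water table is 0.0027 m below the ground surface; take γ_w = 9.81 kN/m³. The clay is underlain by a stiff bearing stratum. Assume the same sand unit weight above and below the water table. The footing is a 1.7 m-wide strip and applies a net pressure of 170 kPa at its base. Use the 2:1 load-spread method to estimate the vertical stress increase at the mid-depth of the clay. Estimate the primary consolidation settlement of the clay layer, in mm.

Mid-depth of clay below the ground surface: z = 1.4 + 3.5/2 = 3.15 m.
Total vertical stress at mid-clay: σ_v = 18.5×1.4 + 16.3×1.75 = 54.425 kPa.
Pore pressure: u = 9.81×(3.15 − 0.0027) = 30.872 kPa.
Initial effective stress: σ'_0 = σ_v − u = 54.425 − 30.872 = 23.553 kPa.
Stress increase at mid-clay by the 2:1 spreading method:
Δσ = qB/(B+z) = 170×1.7/(1.7+3.15) = 59.588 kPa
Final effective stress: σ'_f = σ'_0 + Δσ = 23.553 + 59.588 = 83.141 kPa.
Normally consolidated clay, so the full stress increment lies on the virgin compression line:
S_c = C_c·H/(1+e₀)·log₁₀(σ'_f/σ'_0) = 0.39×3.5/(1+1.29)×log₁₀(83.141/23.553)
    = 0.59607 × 0.54777 = 0.3265 m

S_c ≈ 327 mm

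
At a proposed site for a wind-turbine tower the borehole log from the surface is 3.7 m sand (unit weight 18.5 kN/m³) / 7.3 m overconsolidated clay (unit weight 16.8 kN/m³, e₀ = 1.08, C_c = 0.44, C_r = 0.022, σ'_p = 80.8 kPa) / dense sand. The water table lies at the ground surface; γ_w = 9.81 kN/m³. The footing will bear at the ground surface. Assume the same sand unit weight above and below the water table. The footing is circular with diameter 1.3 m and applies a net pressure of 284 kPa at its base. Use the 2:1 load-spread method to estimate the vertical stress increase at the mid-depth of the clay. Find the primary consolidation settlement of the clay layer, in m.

S_c ≈ 0.00354 m

Mid-depth of clay below the ground surface: z = 3.7 + 7.3/2 = 7.35 m.
Total vertical stress at mid-clay: σ_v = 18.5×3.7 + 16.8×3.65 = 129.77 kPa.
Pore pressure: u = 9.81×(7.35 − 0) = 72.103 kPa.
Initial effective stress: σ'_0 = σ_v − u = 129.77 − 72.103 = 57.667 kPa.
Stress increase at mid-clay by the 2:1 spreading method:
Δσ ≈ qD²/(D+z)² = 284×1.3²/(1.3+7.35)² = 6.4146 kPa
Final effective stress: σ'_f = 57.667 + 6.4146 = 64.082 kPa.
σ'_f = 64.082 ≤ σ'_p = 80.8 kPa, so the clay remains overconsolidated and only the recompression index applies:
S_c = C_r·H/(1+e₀)·log₁₀(σ'_f/σ'_0) = 0.022×7.3/2.08×log₁₀(64.082/57.667)
    = 0.077211 × 0.045809 = 0.003537 m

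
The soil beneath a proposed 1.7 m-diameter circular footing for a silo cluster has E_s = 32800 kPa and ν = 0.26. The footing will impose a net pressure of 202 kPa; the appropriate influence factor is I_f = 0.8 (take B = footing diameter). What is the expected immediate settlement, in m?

Immediate (elastic) settlement: S_e = q·B·(1−ν²)/E_s · I_f.
S_e = 202 × 1.7 × (1 − 0.26²) / 32800 × 0.8
    = 202 × 1.7 × 0.9324 / 32800 × 0.8
    = 0.007809 m

S_e ≈ 0.00781 m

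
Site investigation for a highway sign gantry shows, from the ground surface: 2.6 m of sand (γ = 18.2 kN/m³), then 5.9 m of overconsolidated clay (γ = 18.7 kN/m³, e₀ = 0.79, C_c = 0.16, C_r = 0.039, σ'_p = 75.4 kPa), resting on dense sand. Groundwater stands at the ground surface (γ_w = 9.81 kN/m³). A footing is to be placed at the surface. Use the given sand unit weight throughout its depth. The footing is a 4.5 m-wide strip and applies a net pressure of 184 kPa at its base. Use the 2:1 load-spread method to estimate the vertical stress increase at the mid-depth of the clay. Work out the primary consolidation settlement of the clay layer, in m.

S_c ≈ 0.151 m

Mid-depth of clay below the ground surface: z = 2.6 + 5.9/2 = 5.55 m.
Total vertical stress at mid-clay: σ_v = 18.2×2.6 + 18.7×2.95 = 102.48 kPa.
Pore pressure: u = 9.81×(5.55 − 0) = 54.446 kPa.
Initial effective stress: σ'_0 = σ_v − u = 102.48 − 54.446 = 48.034 kPa.
Stress increase at mid-clay by the 2:1 spreading method:
Δσ = qB/(B+z) = 184×4.5/(4.5+5.55) = 82.388 kPa
Final effective stress: σ'_f = 48.034 + 82.388 = 130.42 kPa.
σ'_f = 130.42 > σ'_p = 75.4 kPa, so the stress path crosses the preconsolidation pressure — recompression up to σ'_p, then virgin compression beyond:
S_c = H/(1+e₀)·[C_r·log₁₀(σ'_p/σ'_0) + C_c·log₁₀(σ'_f/σ'_p)]
    = 5.9/1.79 × [0.039×log₁₀(75.4/48.034) + 0.16×log₁₀(130.42/75.4)]
    = 3.2961 × [0.0076371 + 0.038076] = 0.1507 m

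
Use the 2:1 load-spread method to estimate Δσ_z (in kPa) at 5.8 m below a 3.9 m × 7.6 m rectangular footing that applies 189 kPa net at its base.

Δσ_z ≈ 43.1 kPa

By the 2:1 method the load spreads at 1 horizontal : 2 vertical, so at depth z the loaded area has grown by z in each plan dimension:
Δσ = qBL/((B+z)(L+z)) = 189×3.9×7.6/((3.9+5.8)(7.6+5.8)) = 43.099 kPa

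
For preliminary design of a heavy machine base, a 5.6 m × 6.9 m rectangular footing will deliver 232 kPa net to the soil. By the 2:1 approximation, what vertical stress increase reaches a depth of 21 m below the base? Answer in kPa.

Δσ_z ≈ 12.1 kPa

By the 2:1 method the load spreads at 1 horizontal : 2 vertical, so at depth z the loaded area has grown by z in each plan dimension:
Δσ = qBL/((B+z)(L+z)) = 232×5.6×6.9/((5.6+21)(6.9+21)) = 12.079 kPa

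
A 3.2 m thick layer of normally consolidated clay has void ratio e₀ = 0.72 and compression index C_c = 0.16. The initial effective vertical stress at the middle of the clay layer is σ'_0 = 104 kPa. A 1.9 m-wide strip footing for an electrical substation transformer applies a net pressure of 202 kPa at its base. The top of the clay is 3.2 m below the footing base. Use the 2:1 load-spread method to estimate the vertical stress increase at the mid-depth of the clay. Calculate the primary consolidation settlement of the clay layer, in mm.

S_c ≈ 56.7 mm

Mid-depth of clay below the footing base: z = 3.2 + 3.2/2 = 4.8 m.
Stress increase at mid-clay by the 2:1 spreading method:
Δσ = qB/(B+z) = 202×1.9/(1.9+4.8) = 57.284 kPa
Final effective stress: σ'_f = σ'_0 + Δσ = 104 + 57.284 = 161.28 kPa.
Normally consolidated clay, so the full stress increment lies on the virgin compression line:
S_c = C_c·H/(1+e₀)·log₁₀(σ'_f/σ'_0) = 0.16×3.2/(1+0.72)×log₁₀(161.28/104)
    = 0.29767 × 0.19055 = 0.05672 m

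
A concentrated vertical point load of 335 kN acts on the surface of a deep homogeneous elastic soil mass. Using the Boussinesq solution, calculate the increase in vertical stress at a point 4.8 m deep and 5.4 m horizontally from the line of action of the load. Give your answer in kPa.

Boussinesq vertical stress below a point load on an elastic half-space:
Δσ_z = 3P/(2πz²) · [1 + (r/z)²]^(−5/2)
r/z = 5.4/4.8 = 1.125; [1+(r/z)²]^(−5/2) = 0.12943.
Δσ_z = 3×335/(2π×4.8²) × 0.12943 = 6.9423 × 0.12943 = 0.8985 kPa

Δσ_z ≈ 0.899 kPa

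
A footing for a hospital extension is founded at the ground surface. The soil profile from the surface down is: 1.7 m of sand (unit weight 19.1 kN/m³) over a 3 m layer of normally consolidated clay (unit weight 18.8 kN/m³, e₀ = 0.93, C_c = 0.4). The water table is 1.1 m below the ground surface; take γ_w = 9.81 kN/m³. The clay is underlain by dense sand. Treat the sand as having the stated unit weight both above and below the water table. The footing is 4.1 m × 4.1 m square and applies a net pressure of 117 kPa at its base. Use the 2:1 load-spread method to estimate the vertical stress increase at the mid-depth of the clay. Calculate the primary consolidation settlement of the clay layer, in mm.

S_c ≈ 176 mm

Mid-depth of clay below the ground surface: z = 1.7 + 3/2 = 3.2 m.
Total vertical stress at mid-clay: σ_v = 19.1×1.7 + 18.8×1.5 = 60.67 kPa.
Pore pressure: u = 9.81×(3.2 − 1.1) = 20.601 kPa.
Initial effective stress: σ'_0 = σ_v − u = 60.67 − 20.601 = 40.069 kPa.
Stress increase at mid-clay by the 2:1 spreading method:
Δσ = qBL/((B+z)(L+z)) = 117×4.1×4.1/((4.1+3.2)(4.1+3.2)) = 36.907 kPa
Final effective stress: σ'_f = σ'_0 + Δσ = 40.069 + 36.907 = 76.976 kPa.
Normally consolidated clay, so the full stress increment lies on the virgin compression line:
S_c = C_c·H/(1+e₀)·log₁₀(σ'_f/σ'_0) = 0.4×3/(1+0.93)×log₁₀(76.976/40.069)
    = 0.62176 × 0.28355 = 0.1763 m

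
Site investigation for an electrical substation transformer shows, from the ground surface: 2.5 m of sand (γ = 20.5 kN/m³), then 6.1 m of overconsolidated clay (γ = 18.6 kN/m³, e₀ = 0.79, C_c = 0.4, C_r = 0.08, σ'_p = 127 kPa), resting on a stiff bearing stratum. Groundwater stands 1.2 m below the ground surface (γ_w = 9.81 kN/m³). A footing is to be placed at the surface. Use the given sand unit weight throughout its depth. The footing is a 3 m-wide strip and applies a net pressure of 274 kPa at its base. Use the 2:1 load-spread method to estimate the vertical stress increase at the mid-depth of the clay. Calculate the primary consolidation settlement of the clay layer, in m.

Mid-depth of clay below the ground surface: z = 2.5 + 6.1/2 = 5.55 m.
Total vertical stress at mid-clay: σ_v = 20.5×2.5 + 18.6×3.05 = 107.98 kPa.
Pore pressure: u = 9.81×(5.55 − 1.2) = 42.673 kPa.
Initial effective stress: σ'_0 = σ_v − u = 107.98 − 42.673 = 65.307 kPa.
Stress increase at mid-clay by the 2:1 spreading method:
Δσ = qB/(B+z) = 274×3/(3+5.55) = 96.14 kPa
Final effective stress: σ'_f = 65.307 + 96.14 = 161.45 kPa.
σ'_f = 161.45 > σ'_p = 127 kPa, so the stress path crosses the preconsolidation pressure — recompression up to σ'_p, then virgin compression beyond:
S_c = H/(1+e₀)·[C_r·log₁₀(σ'_p/σ'_0) + C_c·log₁₀(σ'_f/σ'_p)]
    = 6.1/1.79 × [0.08×log₁₀(127/65.307) + 0.4×log₁₀(161.45/127)]
    = 3.4078 × [0.023108 + 0.041694] = 0.2208 m

S_c ≈ 0.221 m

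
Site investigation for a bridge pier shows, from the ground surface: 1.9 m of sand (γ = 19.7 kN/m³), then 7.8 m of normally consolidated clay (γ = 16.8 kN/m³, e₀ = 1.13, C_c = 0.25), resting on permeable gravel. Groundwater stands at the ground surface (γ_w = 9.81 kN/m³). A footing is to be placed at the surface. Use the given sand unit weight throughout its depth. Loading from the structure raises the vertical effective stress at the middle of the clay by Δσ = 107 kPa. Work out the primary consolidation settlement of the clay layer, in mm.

S_c ≈ 478 mm

Mid-depth of clay below the ground surface: z = 1.9 + 7.8/2 = 5.8 m.
Total vertical stress at mid-clay: σ_v = 19.7×1.9 + 16.8×3.9 = 102.95 kPa.
Pore pressure: u = 9.81×(5.8 − 0) = 56.898 kPa.
Initial effective stress: σ'_0 = σ_v − u = 102.95 − 56.898 = 46.052 kPa.
Final effective stress: σ'_f = σ'_0 + Δσ = 46.052 + 107 = 153.05 kPa.
Normally consolidated clay, so the full stress increment lies on the virgin compression line:
S_c = C_c·H/(1+e₀)·log₁₀(σ'_f/σ'_0) = 0.25×7.8/(1+1.13)×log₁₀(153.05/46.052)
    = 0.91549 × 0.52158 = 0.4775 m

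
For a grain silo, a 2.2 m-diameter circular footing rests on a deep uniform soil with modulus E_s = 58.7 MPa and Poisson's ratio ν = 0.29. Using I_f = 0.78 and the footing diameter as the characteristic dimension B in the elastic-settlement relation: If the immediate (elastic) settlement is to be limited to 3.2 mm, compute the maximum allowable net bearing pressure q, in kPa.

E_s = 58.7 MPa = 58700 kPa.
S_e = q·B·(1−ν²)/E_s · I_f  ⇒  q = S_e·E_s / (B·(1−ν²)·I_f).
q = 0.0032 × 58700 / (2.2 × 0.9159 × 0.78) = 119.5 kPa

q ≈ 120 kPa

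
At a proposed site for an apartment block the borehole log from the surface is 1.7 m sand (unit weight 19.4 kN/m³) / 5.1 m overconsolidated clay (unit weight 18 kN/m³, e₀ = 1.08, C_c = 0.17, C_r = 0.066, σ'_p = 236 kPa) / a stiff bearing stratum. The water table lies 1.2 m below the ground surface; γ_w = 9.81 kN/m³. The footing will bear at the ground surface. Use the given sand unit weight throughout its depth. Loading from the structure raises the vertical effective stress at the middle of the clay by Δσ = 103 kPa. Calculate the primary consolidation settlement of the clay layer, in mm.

Mid-depth of clay below the ground surface: z = 1.7 + 5.1/2 = 4.25 m.
Total vertical stress at mid-clay: σ_v = 19.4×1.7 + 18×2.55 = 78.88 kPa.
Pore pressure: u = 9.81×(4.25 − 1.2) = 29.921 kPa.
Initial effective stress: σ'_0 = σ_v − u = 78.88 − 29.921 = 48.959 kPa.
Final effective stress: σ'_f = 48.959 + 103 = 151.96 kPa.
σ'_f = 151.96 ≤ σ'_p = 236 kPa, so the clay remains overconsolidated and only the recompression index applies:
S_c = C_r·H/(1+e₀)·log₁₀(σ'_f/σ'_0) = 0.066×5.1/2.08×log₁₀(151.96/48.959)
    = 0.16183 × 0.4919 = 0.0796 m

S_c ≈ 79.6 mm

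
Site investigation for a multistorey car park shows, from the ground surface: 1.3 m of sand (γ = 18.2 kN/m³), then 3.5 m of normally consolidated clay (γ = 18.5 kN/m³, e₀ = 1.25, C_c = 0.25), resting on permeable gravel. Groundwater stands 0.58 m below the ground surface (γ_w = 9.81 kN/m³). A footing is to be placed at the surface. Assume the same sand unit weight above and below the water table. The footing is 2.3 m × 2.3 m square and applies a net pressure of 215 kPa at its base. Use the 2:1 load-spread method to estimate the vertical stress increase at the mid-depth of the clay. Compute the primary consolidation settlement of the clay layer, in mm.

S_c ≈ 137 mm

Mid-depth of clay below the ground surface: z = 1.3 + 3.5/2 = 3.05 m.
Total vertical stress at mid-clay: σ_v = 18.2×1.3 + 18.5×1.75 = 56.035 kPa.
Pore pressure: u = 9.81×(3.05 − 0.58) = 24.231 kPa.
Initial effective stress: σ'_0 = σ_v − u = 56.035 − 24.231 = 31.804 kPa.
Stress increase at mid-clay by the 2:1 spreading method:
Δσ = qBL/((B+z)(L+z)) = 215×2.3×2.3/((2.3+3.05)(2.3+3.05)) = 39.736 kPa
Final effective stress: σ'_f = σ'_0 + Δσ = 31.804 + 39.736 = 71.54 kPa.
Normally consolidated clay, so the full stress increment lies on the virgin compression line:
S_c = C_c·H/(1+e₀)·log₁₀(σ'_f/σ'_0) = 0.25×3.5/(1+1.25)×log₁₀(71.54/31.804)
    = 0.38889 × 0.35207 = 0.1369 m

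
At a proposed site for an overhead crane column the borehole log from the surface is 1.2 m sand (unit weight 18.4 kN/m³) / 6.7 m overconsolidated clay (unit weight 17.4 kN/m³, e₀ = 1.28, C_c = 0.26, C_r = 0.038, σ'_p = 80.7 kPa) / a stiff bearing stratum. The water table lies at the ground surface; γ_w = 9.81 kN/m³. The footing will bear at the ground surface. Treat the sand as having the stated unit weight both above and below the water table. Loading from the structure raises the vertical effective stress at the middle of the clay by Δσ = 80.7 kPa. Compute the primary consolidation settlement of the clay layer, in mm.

Mid-depth of clay below the ground surface: z = 1.2 + 6.7/2 = 4.55 m.
Total vertical stress at mid-clay: σ_v = 18.4×1.2 + 17.4×3.35 = 80.37 kPa.
Pore pressure: u = 9.81×(4.55 − 0) = 44.636 kPa.
Initial effective stress: σ'_0 = σ_v − u = 80.37 − 44.636 = 35.734 kPa.
Final effective stress: σ'_f = 35.734 + 80.7 = 116.43 kPa.
σ'_f = 116.43 > σ'_p = 80.7 kPa, so the stress path crosses the preconsolidation pressure — recompression up to σ'_p, then virgin compression beyond:
S_c = H/(1+e₀)·[C_r·log₁₀(σ'_p/σ'_0) + C_c·log₁₀(σ'_f/σ'_p)]
    = 6.7/2.28 × [0.038×log₁₀(80.7/35.734) + 0.26×log₁₀(116.43/80.7)]
    = 2.9386 × [0.013444 + 0.04139] = 0.1611 m

S_c ≈ 161 mm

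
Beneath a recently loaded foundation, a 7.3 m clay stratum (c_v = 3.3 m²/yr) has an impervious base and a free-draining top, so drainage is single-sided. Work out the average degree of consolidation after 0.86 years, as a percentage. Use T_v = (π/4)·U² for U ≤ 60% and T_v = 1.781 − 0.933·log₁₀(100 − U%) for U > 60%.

U ≈ 26 %

Drainage path length: H_d = H = 7.3 m (single drainage).
T_v = c_v·t/H_d² = 3.3×0.86/7.3² = 0.053256.
T_v = 0.053256 corresponds to the U ≤ 60% branch:
U = √(4T_v/π) = 0.2604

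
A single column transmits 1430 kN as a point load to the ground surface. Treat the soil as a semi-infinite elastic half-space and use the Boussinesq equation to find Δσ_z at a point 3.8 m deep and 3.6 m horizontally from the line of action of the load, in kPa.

Boussinesq vertical stress below a point load on an elastic half-space:
Δσ_z = 3P/(2πz²) · [1 + (r/z)²]^(−5/2)
r/z = 3.6/3.8 = 0.94737; [1+(r/z)²]^(−5/2) = 0.20162.
Δσ_z = 3×1430/(2π×3.8²) × 0.20162 = 47.284 × 0.20162 = 9.533 kPa

Δσ_z ≈ 9.53 kPa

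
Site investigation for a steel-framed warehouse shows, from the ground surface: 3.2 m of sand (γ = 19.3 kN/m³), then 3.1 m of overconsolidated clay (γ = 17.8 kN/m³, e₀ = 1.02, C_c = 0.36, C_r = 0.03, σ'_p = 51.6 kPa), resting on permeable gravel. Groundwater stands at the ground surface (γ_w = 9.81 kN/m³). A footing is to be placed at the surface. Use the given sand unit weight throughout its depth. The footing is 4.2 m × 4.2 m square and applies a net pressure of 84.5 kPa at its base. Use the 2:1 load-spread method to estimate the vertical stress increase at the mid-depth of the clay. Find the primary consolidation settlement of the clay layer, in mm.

S_c ≈ 45.3 mm

Mid-depth of clay below the ground surface: z = 3.2 + 3.1/2 = 4.75 m.
Total vertical stress at mid-clay: σ_v = 19.3×3.2 + 17.8×1.55 = 89.35 kPa.
Pore pressure: u = 9.81×(4.75 − 0) = 46.598 kPa.
Initial effective stress: σ'_0 = σ_v − u = 89.35 − 46.598 = 42.752 kPa.
Stress increase at mid-clay by the 2:1 spreading method:
Δσ = qBL/((B+z)(L+z)) = 84.5×4.2×4.2/((4.2+4.75)(4.2+4.75)) = 18.608 kPa
Final effective stress: σ'_f = 42.752 + 18.608 = 61.36 kPa.
σ'_f = 61.36 > σ'_p = 51.6 kPa, so the stress path crosses the preconsolidation pressure — recompression up to σ'_p, then virgin compression beyond:
S_c = H/(1+e₀)·[C_r·log₁₀(σ'_p/σ'_0) + C_c·log₁₀(σ'_f/σ'_p)]
    = 3.1/2.02 × [0.03×log₁₀(51.6/42.752) + 0.36×log₁₀(61.36/51.6)]
    = 1.5347 × [0.0024508 + 0.027085] = 0.04533 m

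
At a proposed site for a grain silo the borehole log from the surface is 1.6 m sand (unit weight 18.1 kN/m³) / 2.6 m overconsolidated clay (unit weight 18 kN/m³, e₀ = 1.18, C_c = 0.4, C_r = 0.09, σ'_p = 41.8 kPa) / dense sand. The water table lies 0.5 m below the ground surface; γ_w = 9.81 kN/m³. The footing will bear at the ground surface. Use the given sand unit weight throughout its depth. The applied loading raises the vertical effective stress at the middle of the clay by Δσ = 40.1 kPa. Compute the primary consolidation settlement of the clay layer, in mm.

S_c ≈ 121 mm

Mid-depth of clay below the ground surface: z = 1.6 + 2.6/2 = 2.9 m.
Total vertical stress at mid-clay: σ_v = 18.1×1.6 + 18×1.3 = 52.36 kPa.
Pore pressure: u = 9.81×(2.9 − 0.5) = 23.544 kPa.
Initial effective stress: σ'_0 = σ_v − u = 52.36 − 23.544 = 28.816 kPa.
Final effective stress: σ'_f = 28.816 + 40.1 = 68.916 kPa.
σ'_f = 68.916 > σ'_p = 41.8 kPa, so the stress path crosses the preconsolidation pressure — recompression up to σ'_p, then virgin compression beyond:
S_c = H/(1+e₀)·[C_r·log₁₀(σ'_p/σ'_0) + C_c·log₁₀(σ'_f/σ'_p)]
    = 2.6/2.18 × [0.09×log₁₀(41.8/28.816) + 0.4×log₁₀(68.916/41.8)]
    = 1.1927 × [0.014539 + 0.086858] = 0.1209 m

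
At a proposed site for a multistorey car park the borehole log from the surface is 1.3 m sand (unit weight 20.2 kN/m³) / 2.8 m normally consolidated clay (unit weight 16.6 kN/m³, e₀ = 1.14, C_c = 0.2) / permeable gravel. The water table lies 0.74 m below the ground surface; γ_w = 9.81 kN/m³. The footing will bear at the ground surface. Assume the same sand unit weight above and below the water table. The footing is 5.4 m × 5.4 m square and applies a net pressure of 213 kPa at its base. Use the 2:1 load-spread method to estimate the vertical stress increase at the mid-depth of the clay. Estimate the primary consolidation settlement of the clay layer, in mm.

Mid-depth of clay below the ground surface: z = 1.3 + 2.8/2 = 2.7 m.
Total vertical stress at mid-clay: σ_v = 20.2×1.3 + 16.6×1.4 = 49.5 kPa.
Pore pressure: u = 9.81×(2.7 − 0.74) = 19.228 kPa.
Initial effective stress: σ'_0 = σ_v − u = 49.5 − 19.228 = 30.272 kPa.
Stress increase at mid-clay by the 2:1 spreading method:
Δσ = qBL/((B+z)(L+z)) = 213×5.4×5.4/((5.4+2.7)(5.4+2.7)) = 94.667 kPa
Final effective stress: σ'_f = σ'_0 + Δσ = 30.272 + 94.667 = 124.94 kPa.
Normally consolidated clay, so the full stress increment lies on the virgin compression line:
S_c = C_c·H/(1+e₀)·log₁₀(σ'_f/σ'_0) = 0.2×2.8/(1+1.14)×log₁₀(124.94/30.272)
    = 0.26168 × 0.61566 = 0.1611 m

S_c ≈ 161 mm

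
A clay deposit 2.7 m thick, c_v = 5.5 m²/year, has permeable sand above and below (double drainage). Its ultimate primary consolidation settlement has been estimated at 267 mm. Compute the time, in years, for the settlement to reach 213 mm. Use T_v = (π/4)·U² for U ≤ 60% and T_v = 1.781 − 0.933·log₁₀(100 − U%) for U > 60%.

t ≈ 0.186 years

Drainage path length: H_d = H/2 = 1.35 m (double drainage).
U = S(t)/S_ult = 213/267 = 0.7978.
U > 60%: T_v = 1.781 − 0.933·log₁₀(100 − 79.775) = 0.56261.
t = T_v·H_d²/c_v = 0.56261×1.35²/5.5 = 0.1864 years.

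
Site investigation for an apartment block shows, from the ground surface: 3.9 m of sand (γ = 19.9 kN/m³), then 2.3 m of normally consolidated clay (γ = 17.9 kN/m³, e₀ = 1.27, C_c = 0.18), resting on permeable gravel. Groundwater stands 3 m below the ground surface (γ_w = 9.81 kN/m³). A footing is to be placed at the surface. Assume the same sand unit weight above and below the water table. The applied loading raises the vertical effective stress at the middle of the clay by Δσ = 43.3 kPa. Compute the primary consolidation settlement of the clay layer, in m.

Mid-depth of clay below the ground surface: z = 3.9 + 2.3/2 = 5.05 m.
Total vertical stress at mid-clay: σ_v = 19.9×3.9 + 17.9×1.15 = 98.195 kPa.
Pore pressure: u = 9.81×(5.05 − 3) = 20.11 kPa.
Initial effective stress: σ'_0 = σ_v − u = 98.195 − 20.11 = 78.085 kPa.
Final effective stress: σ'_f = σ'_0 + Δσ = 78.085 + 43.3 = 121.38 kPa.
Normally consolidated clay, so the full stress increment lies on the virgin compression line:
S_c = C_c·H/(1+e₀)·log₁₀(σ'_f/σ'_0) = 0.18×2.3/(1+1.27)×log₁₀(121.38/78.085)
    = 0.18238 × 0.19158 = 0.03494 m

S_c ≈ 0.0349 m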